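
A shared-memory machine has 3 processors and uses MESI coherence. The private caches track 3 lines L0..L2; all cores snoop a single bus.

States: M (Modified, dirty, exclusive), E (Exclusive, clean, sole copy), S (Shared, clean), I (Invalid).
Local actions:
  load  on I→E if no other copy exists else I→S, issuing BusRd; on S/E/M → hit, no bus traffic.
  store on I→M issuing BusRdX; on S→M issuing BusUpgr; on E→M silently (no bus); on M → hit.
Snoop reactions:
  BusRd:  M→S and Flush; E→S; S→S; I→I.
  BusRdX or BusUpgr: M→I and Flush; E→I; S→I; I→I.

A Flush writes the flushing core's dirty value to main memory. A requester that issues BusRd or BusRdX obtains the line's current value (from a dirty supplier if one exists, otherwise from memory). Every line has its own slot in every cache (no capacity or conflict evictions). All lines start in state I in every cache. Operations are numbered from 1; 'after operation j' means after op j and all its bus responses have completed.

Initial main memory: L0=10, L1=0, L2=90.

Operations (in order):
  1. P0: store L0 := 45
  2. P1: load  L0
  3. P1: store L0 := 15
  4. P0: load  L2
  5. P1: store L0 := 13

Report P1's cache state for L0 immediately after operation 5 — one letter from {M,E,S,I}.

1. P0: store L0 := 45  bus=[BusRdX]  L0: P0=M P1=I P2=I  mem[L0]=10
2. P1: load  L0  bus=[BusRd,Flush]  L0: P0=S P1=S P2=I  mem[L0]=45
3. P1: store L0 := 15  bus=[BusUpgr]  L0: P0=I P1=M P2=I  mem[L0]=45
4. P0: load  L2  bus=[BusRd]  L2: P0=E P1=I P2=I  mem[L2]=90
5. P1: store L0 := 13  bus=[-]  L0: P0=I P1=M P2=I  mem[L0]=45

state = M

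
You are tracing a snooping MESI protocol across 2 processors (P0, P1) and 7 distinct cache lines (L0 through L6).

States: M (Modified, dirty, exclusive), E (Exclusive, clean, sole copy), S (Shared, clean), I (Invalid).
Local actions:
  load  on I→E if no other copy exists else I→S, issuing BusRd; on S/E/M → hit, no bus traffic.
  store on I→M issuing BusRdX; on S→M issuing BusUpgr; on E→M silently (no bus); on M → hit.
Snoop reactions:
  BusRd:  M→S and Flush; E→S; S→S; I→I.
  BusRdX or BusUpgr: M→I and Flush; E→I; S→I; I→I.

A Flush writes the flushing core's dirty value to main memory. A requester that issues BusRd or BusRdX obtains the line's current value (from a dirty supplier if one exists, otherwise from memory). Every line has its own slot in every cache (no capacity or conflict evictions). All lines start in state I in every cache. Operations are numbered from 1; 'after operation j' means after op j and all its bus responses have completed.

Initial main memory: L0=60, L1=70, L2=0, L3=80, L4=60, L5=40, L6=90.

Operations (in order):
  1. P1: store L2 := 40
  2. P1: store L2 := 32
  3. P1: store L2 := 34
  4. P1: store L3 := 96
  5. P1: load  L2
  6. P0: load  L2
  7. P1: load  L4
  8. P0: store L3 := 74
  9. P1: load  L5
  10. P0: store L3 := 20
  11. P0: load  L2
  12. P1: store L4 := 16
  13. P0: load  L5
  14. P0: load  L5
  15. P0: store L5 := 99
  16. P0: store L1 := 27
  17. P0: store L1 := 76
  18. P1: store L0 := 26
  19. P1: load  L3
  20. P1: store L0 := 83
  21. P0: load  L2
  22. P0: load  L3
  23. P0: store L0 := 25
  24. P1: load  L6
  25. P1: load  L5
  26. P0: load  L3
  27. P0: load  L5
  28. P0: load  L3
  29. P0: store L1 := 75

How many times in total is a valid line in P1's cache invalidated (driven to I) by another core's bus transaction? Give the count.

1. P1: store L2 := 40  bus=[BusRdX]  L2: P0=I P1=M  mem[L2]=0
2. P1: store L2 := 32  bus=[-]  L2: P0=I P1=M  mem[L2]=0
3. P1: store L2 := 34  bus=[-]  L2: P0=I P1=M  mem[L2]=0
4. P1: store L3 := 96  bus=[BusRdX]  L3: P0=I P1=M  mem[L3]=80
5. P1: load  L2  bus=[-]  L2: P0=I P1=M  mem[L2]=0
6. P0: load  L2  bus=[BusRd,Flush]  L2: P0=S P1=S  mem[L2]=34
7. P1: load  L4  bus=[BusRd]  L4: P0=I P1=E  mem[L4]=60
8. P0: store L3 := 74  bus=[BusRdX,Flush]  L3: P0=M P1=I  mem[L3]=96
9. P1: load  L5  bus=[BusRd]  L5: P0=I P1=E  mem[L5]=40
10. P0: store L3 := 20  bus=[-]  L3: P0=M P1=I  mem[L3]=96
11. P0: load  L2  bus=[-]  L2: P0=S P1=S  mem[L2]=34
12. P1: store L4 := 16  bus=[-]  L4: P0=I P1=M  mem[L4]=60
13. P0: load  L5  bus=[BusRd]  L5: P0=S P1=S  mem[L5]=40
14. P0: load  L5  bus=[-]  L5: P0=S P1=S  mem[L5]=40
15. P0: store L5 := 99  bus=[BusUpgr]  L5: P0=M P1=I  mem[L5]=40
16. P0: store L1 := 27  bus=[BusRdX]  L1: P0=M P1=I  mem[L1]=70
17. P0: store L1 := 76  bus=[-]  L1: P0=M P1=I  mem[L1]=70
18. P1: store L0 := 26  bus=[BusRdX]  L0: P0=I P1=M  mem[L0]=60
19. P1: load  L3  bus=[BusRd,Flush]  L3: P0=S P1=S  mem[L3]=20
20. P1: store L0 := 83  bus=[-]  L0: P0=I P1=M  mem[L0]=60
21. P0: load  L2  bus=[-]  L2: P0=S P1=S  mem[L2]=34
22. P0: load  L3  bus=[-]  L3: P0=S P1=S  mem[L3]=20
23. P0: store L0 := 25  bus=[BusRdX,Flush]  L0: P0=M P1=I  mem[L0]=83
24. P1: load  L6  bus=[BusRd]  L6: P0=I P1=E  mem[L6]=90
25. P1: load  L5  bus=[BusRd,Flush]  L5: P0=S P1=S  mem[L5]=99
26. P0: load  L3  bus=[-]  L3: P0=S P1=S  mem[L3]=20
27. P0: load  L5  bus=[-]  L5: P0=S P1=S  mem[L5]=99
28. P0: load  L3  bus=[-]  L3: P0=S P1=S  mem[L3]=20
29. P0: store L1 := 75  bus=[-]  L1: P0=M P1=I  mem[L1]=70

invalidations = 3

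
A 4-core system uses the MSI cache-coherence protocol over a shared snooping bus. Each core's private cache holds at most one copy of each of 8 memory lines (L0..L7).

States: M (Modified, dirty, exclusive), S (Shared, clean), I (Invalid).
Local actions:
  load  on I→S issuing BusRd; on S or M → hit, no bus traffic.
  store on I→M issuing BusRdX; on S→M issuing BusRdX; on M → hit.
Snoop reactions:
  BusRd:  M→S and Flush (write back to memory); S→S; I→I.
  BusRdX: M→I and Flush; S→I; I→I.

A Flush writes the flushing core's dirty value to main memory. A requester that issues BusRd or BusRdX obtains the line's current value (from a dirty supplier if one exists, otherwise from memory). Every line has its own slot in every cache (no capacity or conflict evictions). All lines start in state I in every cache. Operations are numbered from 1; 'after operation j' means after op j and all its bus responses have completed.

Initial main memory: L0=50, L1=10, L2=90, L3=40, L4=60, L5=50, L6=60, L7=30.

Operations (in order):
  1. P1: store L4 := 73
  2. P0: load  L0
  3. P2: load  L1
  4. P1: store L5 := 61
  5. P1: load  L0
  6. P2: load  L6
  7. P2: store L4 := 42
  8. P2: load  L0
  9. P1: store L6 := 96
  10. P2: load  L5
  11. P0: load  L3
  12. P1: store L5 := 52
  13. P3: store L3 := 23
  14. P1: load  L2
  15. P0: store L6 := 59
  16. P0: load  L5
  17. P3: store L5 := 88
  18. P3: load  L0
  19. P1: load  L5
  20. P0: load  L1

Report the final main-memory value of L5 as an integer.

memory[L5] = 88

[1] P1: store L4 := 73 | P0:I, P1:M(73), P2:I, P3:I | bus: BusRdX
[2] P0: load  L0 | P0:S(50), P1:I, P2:I, P3:I | bus: BusRd
[3] P2: load  L1 | P0:I, P1:I, P2:S(10), P3:I | bus: BusRd
[4] P1: store L5 := 61 | P0:I, P1:M(61), P2:I, P3:I | bus: BusRdX
[5] P1: load  L0 | P0:S(50), P1:S(50), P2:I, P3:I | bus: BusRd
[6] P2: load  L6 | P0:I, P1:I, P2:S(60), P3:I | bus: BusRd
[7] P2: store L4 := 42 | P0:I, P1:I, P2:M(42), P3:I | bus: BusRdX,Flush
[8] P2: load  L0 | P0:S(50), P1:S(50), P2:S(50), P3:I | bus: BusRd
[9] P1: store L6 := 96 | P0:I, P1:M(96), P2:I, P3:I | bus: BusRdX
[10] P2: load  L5 | P0:I, P1:S(61), P2:S(61), P3:I | bus: BusRd,Flush
[11] P0: load  L3 | P0:S(40), P1:I, P2:I, P3:I | bus: BusRd
[12] P1: store L5 := 52 | P0:I, P1:M(52), P2:I, P3:I | bus: BusRdX
[13] P3: store L3 := 23 | P0:I, P1:I, P2:I, P3:M(23) | bus: BusRdX
[14] P1: load  L2 | P0:I, P1:S(90), P2:I, P3:I | bus: BusRd
[15] P0: store L6 := 59 | P0:M(59), P1:I, P2:I, P3:I | bus: BusRdX,Flush
[16] P0: load  L5 | P0:S(52), P1:S(52), P2:I, P3:I | bus: BusRd,Flush
[17] P3: store L5 := 88 | P0:I, P1:I, P2:I, P3:M(88) | bus: BusRdX
[18] P3: load  L0 | P0:S(50), P1:S(50), P2:S(50), P3:S(50) | bus: BusRd
[19] P1: load  L5 | P0:I, P1:S(88), P2:I, P3:S(88) | bus: BusRd,Flush
[20] P0: load  L1 | P0:S(10), P1:I, P2:S(10), P3:I | bus: BusRd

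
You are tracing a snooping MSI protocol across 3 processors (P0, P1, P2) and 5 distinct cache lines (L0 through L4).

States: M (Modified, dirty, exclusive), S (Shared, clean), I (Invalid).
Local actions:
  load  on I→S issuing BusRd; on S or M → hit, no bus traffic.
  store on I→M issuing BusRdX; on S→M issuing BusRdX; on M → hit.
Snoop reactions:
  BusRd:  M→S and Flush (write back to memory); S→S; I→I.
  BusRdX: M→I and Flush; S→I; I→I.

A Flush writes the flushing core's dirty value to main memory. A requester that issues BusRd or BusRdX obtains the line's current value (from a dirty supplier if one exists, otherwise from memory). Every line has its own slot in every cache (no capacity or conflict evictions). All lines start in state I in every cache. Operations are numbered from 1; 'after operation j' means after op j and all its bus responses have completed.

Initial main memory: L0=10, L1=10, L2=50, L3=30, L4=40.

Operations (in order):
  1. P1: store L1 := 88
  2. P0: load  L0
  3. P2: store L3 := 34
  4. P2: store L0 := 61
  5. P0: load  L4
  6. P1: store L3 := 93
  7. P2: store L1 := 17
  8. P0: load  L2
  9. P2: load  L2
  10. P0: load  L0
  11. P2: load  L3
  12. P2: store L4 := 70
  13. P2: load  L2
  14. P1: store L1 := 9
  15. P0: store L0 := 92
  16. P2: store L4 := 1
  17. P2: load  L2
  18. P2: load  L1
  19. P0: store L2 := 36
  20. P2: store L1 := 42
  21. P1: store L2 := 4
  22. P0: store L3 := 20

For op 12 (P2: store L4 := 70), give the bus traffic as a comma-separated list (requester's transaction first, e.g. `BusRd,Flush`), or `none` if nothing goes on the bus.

  op1 P1: store L1 := 88 → I/M/I on L1; bus BusRdX; mem=10
  op2 P0: load  L0 → S/I/I on L0; bus BusRd; mem=10
  op3 P2: store L3 := 34 → I/I/M on L3; bus BusRdX; mem=30
  op4 P2: store L0 := 61 → I/I/M on L0; bus BusRdX; mem=10
  op5 P0: load  L4 → S/I/I on L4; bus BusRd; mem=40
  op6 P1: store L3 := 93 → I/M/I on L3; bus BusRdX Flush; mem=34
  op7 P2: store L1 := 17 → I/I/M on L1; bus BusRdX Flush; mem=88
  op8 P0: load  L2 → S/I/I on L2; bus BusRd; mem=50
  op9 P2: load  L2 → S/I/S on L2; bus BusRd; mem=50
  op10 P0: load  L0 → S/I/S on L0; bus BusRd Flush; mem=61
  op11 P2: load  L3 → I/S/S on L3; bus BusRd Flush; mem=93
  op12 P2: store L4 := 70 → I/I/M on L4; bus BusRdX; mem=40
  op13 P2: load  L2 → S/I/S on L2; bus (none); mem=50
  op14 P1: store L1 := 9 → I/M/I on L1; bus BusRdX Flush; mem=17
  op15 P0: store L0 := 92 → M/I/I on L0; bus BusRdX; mem=61
  op16 P2: store L4 := 1 → I/I/M on L4; bus (none); mem=40
  op17 P2: load  L2 → S/I/S on L2; bus (none); mem=50
  op18 P2: load  L1 → I/S/S on L1; bus BusRd Flush; mem=9
  op19 P0: store L2 := 36 → M/I/I on L2; bus BusRdX; mem=50
  op20 P2: store L1 := 42 → I/I/M on L1; bus BusRdX; mem=9
  op21 P1: store L2 := 4 → I/M/I on L2; bus BusRdX Flush; mem=36
  op22 P0: store L3 := 20 → M/I/I on L3; bus BusRdX; mem=93

bus = BusRdX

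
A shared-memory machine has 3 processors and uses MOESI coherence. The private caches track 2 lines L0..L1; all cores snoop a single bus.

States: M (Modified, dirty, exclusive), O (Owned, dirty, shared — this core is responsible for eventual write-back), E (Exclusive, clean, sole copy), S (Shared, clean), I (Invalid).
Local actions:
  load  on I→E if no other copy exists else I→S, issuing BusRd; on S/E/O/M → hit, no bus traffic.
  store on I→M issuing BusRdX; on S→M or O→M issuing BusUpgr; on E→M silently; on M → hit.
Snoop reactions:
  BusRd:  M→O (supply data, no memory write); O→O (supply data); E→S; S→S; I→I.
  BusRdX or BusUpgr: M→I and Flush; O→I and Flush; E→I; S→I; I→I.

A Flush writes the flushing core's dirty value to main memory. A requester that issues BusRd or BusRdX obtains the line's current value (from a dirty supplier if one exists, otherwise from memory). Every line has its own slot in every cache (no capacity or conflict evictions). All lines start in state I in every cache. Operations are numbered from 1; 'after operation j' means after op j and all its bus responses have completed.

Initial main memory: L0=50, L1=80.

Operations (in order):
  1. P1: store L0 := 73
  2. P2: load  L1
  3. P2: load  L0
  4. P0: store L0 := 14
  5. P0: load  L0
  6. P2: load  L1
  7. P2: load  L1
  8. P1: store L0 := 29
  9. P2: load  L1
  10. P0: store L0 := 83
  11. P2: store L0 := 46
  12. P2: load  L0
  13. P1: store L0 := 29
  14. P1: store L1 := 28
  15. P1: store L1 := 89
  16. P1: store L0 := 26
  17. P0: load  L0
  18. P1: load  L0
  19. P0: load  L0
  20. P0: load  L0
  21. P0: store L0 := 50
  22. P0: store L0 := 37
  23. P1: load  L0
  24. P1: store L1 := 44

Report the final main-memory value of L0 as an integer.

memory[L0] = 26

step 1: P1: store L0 := 73  ⟶  IMI  (L0)  txn=BusRdX  M[L0]=50
step 2: P2: load  L1  ⟶  IIE  (L1)  txn=BusRd  M[L1]=80
step 3: P2: load  L0  ⟶  IOS  (L0)  txn=BusRd  M[L0]=50
step 4: P0: store L0 := 14  ⟶  MII  (L0)  txn=BusRdX+Flush  M[L0]=73
step 5: P0: load  L0  ⟶  MII  (L0)  txn=∅  M[L0]=73
step 6: P2: load  L1  ⟶  IIE  (L1)  txn=∅  M[L1]=80
step 7: P2: load  L1  ⟶  IIE  (L1)  txn=∅  M[L1]=80
step 8: P1: store L0 := 29  ⟶  IMI  (L0)  txn=BusRdX+Flush  M[L0]=14
step 9: P2: load  L1  ⟶  IIE  (L1)  txn=∅  M[L1]=80
step 10: P0: store L0 := 83  ⟶  MII  (L0)  txn=BusRdX+Flush  M[L0]=29
step 11: P2: store L0 := 46  ⟶  IIM  (L0)  txn=BusRdX+Flush  M[L0]=83
step 12: P2: load  L0  ⟶  IIM  (L0)  txn=∅  M[L0]=83
step 13: P1: store L0 := 29  ⟶  IMI  (L0)  txn=BusRdX+Flush  M[L0]=46
step 14: P1: store L1 := 28  ⟶  IMI  (L1)  txn=BusRdX  M[L1]=80
step 15: P1: store L1 := 89  ⟶  IMI  (L1)  txn=∅  M[L1]=80
step 16: P1: store L0 := 26  ⟶  IMI  (L0)  txn=∅  M[L0]=46
step 17: P0: load  L0  ⟶  SOI  (L0)  txn=BusRd  M[L0]=46
step 18: P1: load  L0  ⟶  SOI  (L0)  txn=∅  M[L0]=46
step 19: P0: load  L0  ⟶  SOI  (L0)  txn=∅  M[L0]=46
step 20: P0: load  L0  ⟶  SOI  (L0)  txn=∅  M[L0]=46
step 21: P0: store L0 := 50  ⟶  MII  (L0)  txn=BusUpgr+Flush  M[L0]=26
step 22: P0: store L0 := 37  ⟶  MII  (L0)  txn=∅  M[L0]=26
step 23: P1: load  L0  ⟶  OSI  (L0)  txn=BusRd  M[L0]=26
step 24: P1: store L1 := 44  ⟶  IMI  (L1)  txn=∅  M[L1]=80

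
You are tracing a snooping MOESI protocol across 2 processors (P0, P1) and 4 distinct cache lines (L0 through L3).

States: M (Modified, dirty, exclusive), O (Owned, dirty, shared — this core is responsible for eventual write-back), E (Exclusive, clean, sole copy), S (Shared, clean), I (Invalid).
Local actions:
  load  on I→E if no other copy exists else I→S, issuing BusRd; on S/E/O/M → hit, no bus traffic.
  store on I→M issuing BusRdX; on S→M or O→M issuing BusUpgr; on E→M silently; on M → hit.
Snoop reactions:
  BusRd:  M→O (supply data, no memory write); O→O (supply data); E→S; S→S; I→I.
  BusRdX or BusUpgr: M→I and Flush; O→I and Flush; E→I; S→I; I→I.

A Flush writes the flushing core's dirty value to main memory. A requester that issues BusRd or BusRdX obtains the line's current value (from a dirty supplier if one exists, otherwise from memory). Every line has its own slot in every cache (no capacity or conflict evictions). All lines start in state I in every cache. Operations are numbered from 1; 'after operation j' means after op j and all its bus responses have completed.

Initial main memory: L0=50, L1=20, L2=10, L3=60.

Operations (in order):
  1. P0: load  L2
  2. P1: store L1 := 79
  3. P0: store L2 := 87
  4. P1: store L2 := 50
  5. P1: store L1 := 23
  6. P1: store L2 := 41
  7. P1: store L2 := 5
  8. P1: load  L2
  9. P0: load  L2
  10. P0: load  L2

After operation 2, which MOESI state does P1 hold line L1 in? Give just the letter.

[1] P0: load  L2 | P0:E(10), P1:I | bus: BusRd
[2] P1: store L1 := 79 | P0:I, P1:M(79) | bus: BusRdX
[3] P0: store L2 := 87 | P0:M(87), P1:I | bus: none
[4] P1: store L2 := 50 | P0:I, P1:M(50) | bus: BusRdX,Flush
[5] P1: store L1 := 23 | P0:I, P1:M(23) | bus: none
[6] P1: store L2 := 41 | P0:I, P1:M(41) | bus: none
[7] P1: store L2 := 5 | P0:I, P1:M(5) | bus: none
[8] P1: load  L2 | P0:I, P1:M(5) | bus: none
[9] P0: load  L2 | P0:S(5), P1:O(5) | bus: BusRd
[10] P0: load  L2 | P0:S(5), P1:O(5) | bus: none

state = M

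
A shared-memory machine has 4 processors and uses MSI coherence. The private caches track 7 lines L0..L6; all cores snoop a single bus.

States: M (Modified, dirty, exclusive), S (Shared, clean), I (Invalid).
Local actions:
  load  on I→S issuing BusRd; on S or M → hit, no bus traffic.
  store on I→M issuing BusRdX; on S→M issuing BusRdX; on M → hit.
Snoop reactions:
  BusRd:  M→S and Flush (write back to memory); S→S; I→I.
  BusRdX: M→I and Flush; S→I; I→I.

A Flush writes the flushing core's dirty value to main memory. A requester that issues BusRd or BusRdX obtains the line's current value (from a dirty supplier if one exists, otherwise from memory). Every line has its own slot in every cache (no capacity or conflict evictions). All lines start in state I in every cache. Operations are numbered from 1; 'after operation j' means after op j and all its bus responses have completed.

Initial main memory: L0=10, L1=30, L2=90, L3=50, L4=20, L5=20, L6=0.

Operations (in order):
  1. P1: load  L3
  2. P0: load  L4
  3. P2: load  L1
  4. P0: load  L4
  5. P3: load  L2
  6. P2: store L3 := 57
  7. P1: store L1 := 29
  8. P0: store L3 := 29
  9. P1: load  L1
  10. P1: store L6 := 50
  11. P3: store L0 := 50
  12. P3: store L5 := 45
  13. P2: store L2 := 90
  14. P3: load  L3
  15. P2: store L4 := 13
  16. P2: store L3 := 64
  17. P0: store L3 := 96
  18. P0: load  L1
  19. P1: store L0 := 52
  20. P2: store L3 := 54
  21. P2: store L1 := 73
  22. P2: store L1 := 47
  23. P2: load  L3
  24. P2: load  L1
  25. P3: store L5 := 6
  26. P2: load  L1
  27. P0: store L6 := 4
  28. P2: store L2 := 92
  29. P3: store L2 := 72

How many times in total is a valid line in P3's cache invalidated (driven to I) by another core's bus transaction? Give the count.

[1] P1: load  L3 | P0:I, P1:S(50), P2:I, P3:I | bus: BusRd
[2] P0: load  L4 | P0:S(20), P1:I, P2:I, P3:I | bus: BusRd
[3] P2: load  L1 | P0:I, P1:I, P2:S(30), P3:I | bus: BusRd
[4] P0: load  L4 | P0:S(20), P1:I, P2:I, P3:I | bus: none
[5] P3: load  L2 | P0:I, P1:I, P2:I, P3:S(90) | bus: BusRd
[6] P2: store L3 := 57 | P0:I, P1:I, P2:M(57), P3:I | bus: BusRdX
[7] P1: store L1 := 29 | P0:I, P1:M(29), P2:I, P3:I | bus: BusRdX
[8] P0: store L3 := 29 | P0:M(29), P1:I, P2:I, P3:I | bus: BusRdX,Flush
[9] P1: load  L1 | P0:I, P1:M(29), P2:I, P3:I | bus: none
[10] P1: store L6 := 50 | P0:I, P1:M(50), P2:I, P3:I | bus: BusRdX
[11] P3: store L0 := 50 | P0:I, P1:I, P2:I, P3:M(50) | bus: BusRdX
[12] P3: store L5 := 45 | P0:I, P1:I, P2:I, P3:M(45) | bus: BusRdX
[13] P2: store L2 := 90 | P0:I, P1:I, P2:M(90), P3:I | bus: BusRdX
[14] P3: load  L3 | P0:S(29), P1:I, P2:I, P3:S(29) | bus: BusRd,Flush
[15] P2: store L4 := 13 | P0:I, P1:I, P2:M(13), P3:I | bus: BusRdX
[16] P2: store L3 := 64 | P0:I, P1:I, P2:M(64), P3:I | bus: BusRdX
[17] P0: store L3 := 96 | P0:M(96), P1:I, P2:I, P3:I | bus: BusRdX,Flush
[18] P0: load  L1 | P0:S(29), P1:S(29), P2:I, P3:I | bus: BusRd,Flush
[19] P1: store L0 := 52 | P0:I, P1:M(52), P2:I, P3:I | bus: BusRdX,Flush
[20] P2: store L3 := 54 | P0:I, P1:I, P2:M(54), P3:I | bus: BusRdX,Flush
[21] P2: store L1 := 73 | P0:I, P1:I, P2:M(73), P3:I | bus: BusRdX
[22] P2: store L1 := 47 | P0:I, P1:I, P2:M(47), P3:I | bus: none
[23] P2: load  L3 | P0:I, P1:I, P2:M(54), P3:I | bus: none
[24] P2: load  L1 | P0:I, P1:I, P2:M(47), P3:I | bus: none
[25] P3: store L5 := 6 | P0:I, P1:I, P2:I, P3:M(6) | bus: none
[26] P2: load  L1 | P0:I, P1:I, P2:M(47), P3:I | bus: none
[27] P0: store L6 := 4 | P0:M(4), P1:I, P2:I, P3:I | bus: BusRdX,Flush
[28] P2: store L2 := 92 | P0:I, P1:I, P2:M(92), P3:I | bus: none
[29] P3: store L2 := 72 | P0:I, P1:I, P2:I, P3:M(72) | bus: BusRdX,Flush

invalidations = 3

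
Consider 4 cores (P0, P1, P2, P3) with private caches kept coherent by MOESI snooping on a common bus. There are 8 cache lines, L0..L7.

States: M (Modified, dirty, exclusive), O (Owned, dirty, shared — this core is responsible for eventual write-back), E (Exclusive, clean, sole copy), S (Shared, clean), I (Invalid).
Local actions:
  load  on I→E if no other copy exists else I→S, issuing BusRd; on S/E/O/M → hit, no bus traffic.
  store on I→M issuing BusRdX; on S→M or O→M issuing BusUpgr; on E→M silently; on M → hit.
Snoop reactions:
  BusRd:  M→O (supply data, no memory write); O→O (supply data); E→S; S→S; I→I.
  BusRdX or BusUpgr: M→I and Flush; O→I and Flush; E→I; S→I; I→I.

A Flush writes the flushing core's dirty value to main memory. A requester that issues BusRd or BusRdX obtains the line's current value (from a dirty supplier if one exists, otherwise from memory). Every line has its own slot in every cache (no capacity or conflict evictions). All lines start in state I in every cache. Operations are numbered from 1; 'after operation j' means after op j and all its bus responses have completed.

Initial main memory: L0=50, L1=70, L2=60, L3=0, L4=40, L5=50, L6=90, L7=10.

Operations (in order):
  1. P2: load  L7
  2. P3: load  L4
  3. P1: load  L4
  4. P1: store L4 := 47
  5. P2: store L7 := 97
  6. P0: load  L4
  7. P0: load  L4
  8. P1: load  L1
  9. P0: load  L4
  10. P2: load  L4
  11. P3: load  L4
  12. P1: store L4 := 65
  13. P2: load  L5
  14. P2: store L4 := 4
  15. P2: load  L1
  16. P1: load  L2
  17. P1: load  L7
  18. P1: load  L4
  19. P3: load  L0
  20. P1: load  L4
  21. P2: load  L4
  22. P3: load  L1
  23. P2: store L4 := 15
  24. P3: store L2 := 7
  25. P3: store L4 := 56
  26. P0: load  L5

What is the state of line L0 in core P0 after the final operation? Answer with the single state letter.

state = I

1. P2: load  L7  bus=[BusRd]  L7: P0=I P1=I P2=E P3=I  mem[L7]=10
2. P3: load  L4  bus=[BusRd]  L4: P0=I P1=I P2=I P3=E  mem[L4]=40
3. P1: load  L4  bus=[BusRd]  L4: P0=I P1=S P2=I P3=S  mem[L4]=40
4. P1: store L4 := 47  bus=[BusUpgr]  L4: P0=I P1=M P2=I P3=I  mem[L4]=40
5. P2: store L7 := 97  bus=[-]  L7: P0=I P1=I P2=M P3=I  mem[L7]=10
6. P0: load  L4  bus=[BusRd]  L4: P0=S P1=O P2=I P3=I  mem[L4]=40
7. P0: load  L4  bus=[-]  L4: P0=S P1=O P2=I P3=I  mem[L4]=40
8. P1: load  L1  bus=[BusRd]  L1: P0=I P1=E P2=I P3=I  mem[L1]=70
9. P0: load  L4  bus=[-]  L4: P0=S P1=O P2=I P3=I  mem[L4]=40
10. P2: load  L4  bus=[BusRd]  L4: P0=S P1=O P2=S P3=I  mem[L4]=40
11. P3: load  L4  bus=[BusRd]  L4: P0=S P1=O P2=S P3=S  mem[L4]=40
12. P1: store L4 := 65  bus=[BusUpgr]  L4: P0=I P1=M P2=I P3=I  mem[L4]=40
13. P2: load  L5  bus=[BusRd]  L5: P0=I P1=I P2=E P3=I  mem[L5]=50
14. P2: store L4 := 4  bus=[BusRdX,Flush]  L4: P0=I P1=I P2=M P3=I  mem[L4]=65
15. P2: load  L1  bus=[BusRd]  L1: P0=I P1=S P2=S P3=I  mem[L1]=70
16. P1: load  L2  bus=[BusRd]  L2: P0=I P1=E P2=I P3=I  mem[L2]=60
17. P1: load  L7  bus=[BusRd]  L7: P0=I P1=S P2=O P3=I  mem[L7]=10
18. P1: load  L4  bus=[BusRd]  L4: P0=I P1=S P2=O P3=I  mem[L4]=65
19. P3: load  L0  bus=[BusRd]  L0: P0=I P1=I P2=I P3=E  mem[L0]=50
20. P1: load  L4  bus=[-]  L4: P0=I P1=S P2=O P3=I  mem[L4]=65
21. P2: load  L4  bus=[-]  L4: P0=I P1=S P2=O P3=I  mem[L4]=65
22. P3: load  L1  bus=[BusRd]  L1: P0=I P1=S P2=S P3=S  mem[L1]=70
23. P2: store L4 := 15  bus=[BusUpgr]  L4: P0=I P1=I P2=M P3=I  mem[L4]=65
24. P3: store L2 := 7  bus=[BusRdX]  L2: P0=I P1=I P2=I P3=M  mem[L2]=60
25. P3: store L4 := 56  bus=[BusRdX,Flush]  L4: P0=I P1=I P2=I P3=M  mem[L4]=15
26. P0: load  L5  bus=[BusRd]  L5: P0=S P1=I P2=S P3=I  mem[L5]=50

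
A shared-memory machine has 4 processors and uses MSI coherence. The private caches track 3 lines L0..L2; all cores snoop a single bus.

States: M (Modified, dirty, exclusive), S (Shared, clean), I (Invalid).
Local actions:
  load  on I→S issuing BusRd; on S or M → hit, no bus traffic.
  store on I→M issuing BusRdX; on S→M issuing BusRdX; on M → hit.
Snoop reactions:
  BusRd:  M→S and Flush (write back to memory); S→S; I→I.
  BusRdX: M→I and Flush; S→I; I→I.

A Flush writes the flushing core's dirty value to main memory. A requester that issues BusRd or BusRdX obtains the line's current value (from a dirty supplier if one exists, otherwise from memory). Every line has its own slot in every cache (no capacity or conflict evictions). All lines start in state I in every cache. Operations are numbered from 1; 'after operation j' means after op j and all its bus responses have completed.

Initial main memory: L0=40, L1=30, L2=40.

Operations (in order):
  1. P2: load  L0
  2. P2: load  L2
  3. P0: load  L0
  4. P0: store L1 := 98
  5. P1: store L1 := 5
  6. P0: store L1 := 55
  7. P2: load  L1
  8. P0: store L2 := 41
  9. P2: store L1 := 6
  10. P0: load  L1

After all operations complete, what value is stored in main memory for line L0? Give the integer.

  op1 P2: load  L0 → I/I/S/I on L0; bus BusRd; mem=40
  op2 P2: load  L2 → I/I/S/I on L2; bus BusRd; mem=40
  op3 P0: load  L0 → S/I/S/I on L0; bus BusRd; mem=40
  op4 P0: store L1 := 98 → M/I/I/I on L1; bus BusRdX; mem=30
  op5 P1: store L1 := 5 → I/M/I/I on L1; bus BusRdX Flush; mem=98
  op6 P0: store L1 := 55 → M/I/I/I on L1; bus BusRdX Flush; mem=5
  op7 P2: load  L1 → S/I/S/I on L1; bus BusRd Flush; mem=55
  op8 P0: store L2 := 41 → M/I/I/I on L2; bus BusRdX; mem=40
  op9 P2: store L1 := 6 → I/I/M/I on L1; bus BusRdX; mem=55
  op10 P0: load  L1 → S/I/S/I on L1; bus BusRd Flush; mem=6

memory[L0] = 40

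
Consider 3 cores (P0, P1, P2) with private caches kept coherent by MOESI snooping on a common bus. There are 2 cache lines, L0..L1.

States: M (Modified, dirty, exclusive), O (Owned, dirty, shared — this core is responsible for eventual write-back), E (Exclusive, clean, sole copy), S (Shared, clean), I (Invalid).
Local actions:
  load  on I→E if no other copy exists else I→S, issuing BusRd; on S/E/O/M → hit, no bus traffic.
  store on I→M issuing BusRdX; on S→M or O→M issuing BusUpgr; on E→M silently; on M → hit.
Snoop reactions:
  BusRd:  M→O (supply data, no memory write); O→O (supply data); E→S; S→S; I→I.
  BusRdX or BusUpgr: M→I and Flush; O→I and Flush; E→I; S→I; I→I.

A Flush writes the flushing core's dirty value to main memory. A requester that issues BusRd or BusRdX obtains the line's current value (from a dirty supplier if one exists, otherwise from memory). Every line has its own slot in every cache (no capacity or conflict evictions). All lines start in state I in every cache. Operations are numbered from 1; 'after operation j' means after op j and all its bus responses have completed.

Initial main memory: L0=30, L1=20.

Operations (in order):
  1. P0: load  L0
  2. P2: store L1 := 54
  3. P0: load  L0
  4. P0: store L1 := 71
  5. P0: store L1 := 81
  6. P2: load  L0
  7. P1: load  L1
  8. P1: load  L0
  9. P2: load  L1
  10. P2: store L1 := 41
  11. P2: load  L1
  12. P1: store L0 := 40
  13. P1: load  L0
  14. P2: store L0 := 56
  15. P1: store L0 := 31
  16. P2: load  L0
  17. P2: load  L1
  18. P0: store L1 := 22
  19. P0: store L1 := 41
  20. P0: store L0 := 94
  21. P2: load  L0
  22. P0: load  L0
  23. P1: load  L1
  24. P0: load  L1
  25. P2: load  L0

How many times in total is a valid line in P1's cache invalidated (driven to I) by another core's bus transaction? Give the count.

[1] P0: load  L0 | P0:E(30), P1:I, P2:I | bus: BusRd
[2] P2: store L1 := 54 | P0:I, P1:I, P2:M(54) | bus: BusRdX
[3] P0: load  L0 | P0:E(30), P1:I, P2:I | bus: none
[4] P0: store L1 := 71 | P0:M(71), P1:I, P2:I | bus: BusRdX,Flush
[5] P0: store L1 := 81 | P0:M(81), P1:I, P2:I | bus: none
[6] P2: load  L0 | P0:S(30), P1:I, P2:S(30) | bus: BusRd
[7] P1: load  L1 | P0:O(81), P1:S(81), P2:I | bus: BusRd
[8] P1: load  L0 | P0:S(30), P1:S(30), P2:S(30) | bus: BusRd
[9] P2: load  L1 | P0:O(81), P1:S(81), P2:S(81) | bus: BusRd
[10] P2: store L1 := 41 | P0:I, P1:I, P2:M(41) | bus: BusUpgr,Flush
[11] P2: load  L1 | P0:I, P1:I, P2:M(41) | bus: none
[12] P1: store L0 := 40 | P0:I, P1:M(40), P2:I | bus: BusUpgr
[13] P1: load  L0 | P0:I, P1:M(40), P2:I | bus: none
[14] P2: store L0 := 56 | P0:I, P1:I, P2:M(56) | bus: BusRdX,Flush
[15] P1: store L0 := 31 | P0:I, P1:M(31), P2:I | bus: BusRdX,Flush
[16] P2: load  L0 | P0:I, P1:O(31), P2:S(31) | bus: BusRd
[17] P2: load  L1 | P0:I, P1:I, P2:M(41) | bus: none
[18] P0: store L1 := 22 | P0:M(22), P1:I, P2:I | bus: BusRdX,Flush
[19] P0: store L1 := 41 | P0:M(41), P1:I, P2:I | bus: none
[20] P0: store L0 := 94 | P0:M(94), P1:I, P2:I | bus: BusRdX,Flush
[21] P2: load  L0 | P0:O(94), P1:I, P2:S(94) | bus: BusRd
[22] P0: load  L0 | P0:O(94), P1:I, P2:S(94) | bus: none
[23] P1: load  L1 | P0:O(41), P1:S(41), P2:I | bus: BusRd
[24] P0: load  L1 | P0:O(41), P1:S(41), P2:I | bus: none
[25] P2: load  L0 | P0:O(94), P1:I, P2:S(94) | bus: none

invalidations = 3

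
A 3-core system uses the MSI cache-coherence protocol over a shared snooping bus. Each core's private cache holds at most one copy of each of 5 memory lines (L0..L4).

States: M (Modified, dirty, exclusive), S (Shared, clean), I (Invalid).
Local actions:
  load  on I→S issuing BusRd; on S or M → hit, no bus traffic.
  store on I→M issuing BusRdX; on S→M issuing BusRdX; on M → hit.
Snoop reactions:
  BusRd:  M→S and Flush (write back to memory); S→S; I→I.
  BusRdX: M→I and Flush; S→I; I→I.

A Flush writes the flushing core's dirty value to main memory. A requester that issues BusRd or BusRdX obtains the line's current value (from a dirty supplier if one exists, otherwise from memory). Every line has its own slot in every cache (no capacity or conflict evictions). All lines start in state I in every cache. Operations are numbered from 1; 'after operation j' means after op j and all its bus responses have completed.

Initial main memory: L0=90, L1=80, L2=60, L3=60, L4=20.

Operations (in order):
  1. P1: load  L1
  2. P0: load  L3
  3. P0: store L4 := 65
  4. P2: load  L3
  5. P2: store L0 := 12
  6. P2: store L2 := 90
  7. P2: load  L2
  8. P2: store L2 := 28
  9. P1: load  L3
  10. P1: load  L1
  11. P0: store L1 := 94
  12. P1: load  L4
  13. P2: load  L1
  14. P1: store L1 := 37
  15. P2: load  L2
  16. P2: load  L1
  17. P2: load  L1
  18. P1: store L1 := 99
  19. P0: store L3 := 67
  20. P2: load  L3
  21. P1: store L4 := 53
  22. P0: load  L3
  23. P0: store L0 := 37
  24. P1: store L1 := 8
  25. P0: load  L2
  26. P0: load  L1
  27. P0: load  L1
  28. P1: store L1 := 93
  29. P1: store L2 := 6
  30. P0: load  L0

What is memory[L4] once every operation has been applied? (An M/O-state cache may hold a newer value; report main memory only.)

memory[L4] = 65

step 1: P1: load  L1  ⟶  ISI  (L1)  txn=BusRd  M[L1]=80
step 2: P0: load  L3  ⟶  SII  (L3)  txn=BusRd  M[L3]=60
step 3: P0: store L4 := 65  ⟶  MII  (L4)  txn=BusRdX  M[L4]=20
step 4: P2: load  L3  ⟶  SIS  (L3)  txn=BusRd  M[L3]=60
step 5: P2: store L0 := 12  ⟶  IIM  (L0)  txn=BusRdX  M[L0]=90
step 6: P2: store L2 := 90  ⟶  IIM  (L2)  txn=BusRdX  M[L2]=60
step 7: P2: load  L2  ⟶  IIM  (L2)  txn=∅  M[L2]=60
step 8: P2: store L2 := 28  ⟶  IIM  (L2)  txn=∅  M[L2]=60
step 9: P1: load  L3  ⟶  SSS  (L3)  txn=BusRd  M[L3]=60
step 10: P1: load  L1  ⟶  ISI  (L1)  txn=∅  M[L1]=80
step 11: P0: store L1 := 94  ⟶  MII  (L1)  txn=BusRdX  M[L1]=80
step 12: P1: load  L4  ⟶  SSI  (L4)  txn=BusRd+Flush  M[L4]=65
step 13: P2: load  L1  ⟶  SIS  (L1)  txn=BusRd+Flush  M[L1]=94
step 14: P1: store L1 := 37  ⟶  IMI  (L1)  txn=BusRdX  M[L1]=94
step 15: P2: load  L2  ⟶  IIM  (L2)  txn=∅  M[L2]=60
step 16: P2: load  L1  ⟶  ISS  (L1)  txn=BusRd+Flush  M[L1]=37
step 17: P2: load  L1  ⟶  ISS  (L1)  txn=∅  M[L1]=37
step 18: P1: store L1 := 99  ⟶  IMI  (L1)  txn=BusRdX  M[L1]=37
step 19: P0: store L3 := 67  ⟶  MII  (L3)  txn=BusRdX  M[L3]=60
step 20: P2: load  L3  ⟶  SIS  (L3)  txn=BusRd+Flush  M[L3]=67
step 21: P1: store L4 := 53  ⟶  IMI  (L4)  txn=BusRdX  M[L4]=65
step 22: P0: load  L3  ⟶  SIS  (L3)  txn=∅  M[L3]=67
step 23: P0: store L0 := 37  ⟶  MII  (L0)  txn=BusRdX+Flush  M[L0]=12
step 24: P1: store L1 := 8  ⟶  IMI  (L1)  txn=∅  M[L1]=37
step 25: P0: load  L2  ⟶  SIS  (L2)  txn=BusRd+Flush  M[L2]=28
step 26: P0: load  L1  ⟶  SSI  (L1)  txn=BusRd+Flush  M[L1]=8
step 27: P0: load  L1  ⟶  SSI  (L1)  txn=∅  M[L1]=8
step 28: P1: store L1 := 93  ⟶  IMI  (L1)  txn=BusRdX  M[L1]=8
step 29: P1: store L2 := 6  ⟶  IMI  (L2)  txn=BusRdX  M[L2]=28
step 30: P0: load  L0  ⟶  MII  (L0)  txn=∅  M[L0]=12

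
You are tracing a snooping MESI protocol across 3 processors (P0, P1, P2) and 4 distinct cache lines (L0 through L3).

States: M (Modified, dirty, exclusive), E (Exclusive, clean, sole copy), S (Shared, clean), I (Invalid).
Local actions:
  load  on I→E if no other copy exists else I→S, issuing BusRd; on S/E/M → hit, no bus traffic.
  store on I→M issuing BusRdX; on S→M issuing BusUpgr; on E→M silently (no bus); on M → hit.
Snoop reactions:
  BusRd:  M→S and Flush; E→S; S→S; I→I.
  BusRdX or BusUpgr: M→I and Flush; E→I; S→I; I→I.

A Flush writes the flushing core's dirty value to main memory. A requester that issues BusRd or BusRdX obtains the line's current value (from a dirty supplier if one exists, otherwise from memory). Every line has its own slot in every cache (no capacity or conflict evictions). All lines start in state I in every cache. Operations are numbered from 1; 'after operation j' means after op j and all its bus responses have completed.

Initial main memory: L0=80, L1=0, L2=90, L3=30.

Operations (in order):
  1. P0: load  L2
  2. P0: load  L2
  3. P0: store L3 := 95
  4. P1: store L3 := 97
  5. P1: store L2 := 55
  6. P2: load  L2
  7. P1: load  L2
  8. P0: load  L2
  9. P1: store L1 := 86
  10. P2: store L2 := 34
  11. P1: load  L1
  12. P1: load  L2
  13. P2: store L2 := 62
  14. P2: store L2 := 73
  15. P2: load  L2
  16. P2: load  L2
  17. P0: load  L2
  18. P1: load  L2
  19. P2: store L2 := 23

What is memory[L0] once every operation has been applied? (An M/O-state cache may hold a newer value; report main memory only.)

step 1: P0: load  L2  ⟶  EII  (L2)  txn=BusRd  M[L2]=90
step 2: P0: load  L2  ⟶  EII  (L2)  txn=∅  M[L2]=90
step 3: P0: store L3 := 95  ⟶  MII  (L3)  txn=BusRdX  M[L3]=30
step 4: P1: store L3 := 97  ⟶  IMI  (L3)  txn=BusRdX+Flush  M[L3]=95
step 5: P1: store L2 := 55  ⟶  IMI  (L2)  txn=BusRdX  M[L2]=90
step 6: P2: load  L2  ⟶  ISS  (L2)  txn=BusRd+Flush  M[L2]=55
step 7: P1: load  L2  ⟶  ISS  (L2)  txn=∅  M[L2]=55
step 8: P0: load  L2  ⟶  SSS  (L2)  txn=BusRd  M[L2]=55
step 9: P1: store L1 := 86  ⟶  IMI  (L1)  txn=BusRdX  M[L1]=0
step 10: P2: store L2 := 34  ⟶  IIM  (L2)  txn=BusUpgr  M[L2]=55
step 11: P1: load  L1  ⟶  IMI  (L1)  txn=∅  M[L1]=0
step 12: P1: load  L2  ⟶  ISS  (L2)  txn=BusRd+Flush  M[L2]=34
step 13: P2: store L2 := 62  ⟶  IIM  (L2)  txn=BusUpgr  M[L2]=34
step 14: P2: store L2 := 73  ⟶  IIM  (L2)  txn=∅  M[L2]=34
step 15: P2: load  L2  ⟶  IIM  (L2)  txn=∅  M[L2]=34
step 16: P2: load  L2  ⟶  IIM  (L2)  txn=∅  M[L2]=34
step 17: P0: load  L2  ⟶  SIS  (L2)  txn=BusRd+Flush  M[L2]=73
step 18: P1: load  L2  ⟶  SSS  (L2)  txn=BusRd  M[L2]=73
step 19: P2: store L2 := 23  ⟶  IIM  (L2)  txn=BusUpgr  M[L2]=73

memory[L0] = 80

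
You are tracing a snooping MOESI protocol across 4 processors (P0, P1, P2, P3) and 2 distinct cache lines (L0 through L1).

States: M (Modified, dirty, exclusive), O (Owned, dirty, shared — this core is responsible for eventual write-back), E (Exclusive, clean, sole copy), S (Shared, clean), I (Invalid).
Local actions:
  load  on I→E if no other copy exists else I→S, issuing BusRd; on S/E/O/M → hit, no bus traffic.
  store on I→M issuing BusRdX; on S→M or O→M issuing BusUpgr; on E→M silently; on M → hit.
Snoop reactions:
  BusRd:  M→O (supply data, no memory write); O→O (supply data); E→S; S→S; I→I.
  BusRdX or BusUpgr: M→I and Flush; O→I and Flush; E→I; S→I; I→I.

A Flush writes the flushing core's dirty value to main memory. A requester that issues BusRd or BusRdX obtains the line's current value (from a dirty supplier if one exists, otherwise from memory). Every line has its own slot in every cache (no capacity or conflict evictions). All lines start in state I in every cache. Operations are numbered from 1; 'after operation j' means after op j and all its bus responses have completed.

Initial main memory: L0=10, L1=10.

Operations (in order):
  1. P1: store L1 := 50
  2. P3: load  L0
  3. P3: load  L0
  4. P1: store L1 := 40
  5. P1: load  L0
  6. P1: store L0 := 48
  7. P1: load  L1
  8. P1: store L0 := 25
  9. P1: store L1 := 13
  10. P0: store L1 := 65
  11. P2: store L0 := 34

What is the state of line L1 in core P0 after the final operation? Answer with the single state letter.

state = M

step 1: P1: store L1 := 50  ⟶  IMII  (L1)  txn=BusRdX  M[L1]=10
step 2: P3: load  L0  ⟶  IIIE  (L0)  txn=BusRd  M[L0]=10
step 3: P3: load  L0  ⟶  IIIE  (L0)  txn=∅  M[L0]=10
step 4: P1: store L1 := 40  ⟶  IMII  (L1)  txn=∅  M[L1]=10
step 5: P1: load  L0  ⟶  ISIS  (L0)  txn=BusRd  M[L0]=10
step 6: P1: store L0 := 48  ⟶  IMII  (L0)  txn=BusUpgr  M[L0]=10
step 7: P1: load  L1  ⟶  IMII  (L1)  txn=∅  M[L1]=10
step 8: P1: store L0 := 25  ⟶  IMII  (L0)  txn=∅  M[L0]=10
step 9: P1: store L1 := 13  ⟶  IMII  (L1)  txn=∅  M[L1]=10
step 10: P0: store L1 := 65  ⟶  MIII  (L1)  txn=BusRdX+Flush  M[L1]=13
step 11: P2: store L0 := 34  ⟶  IIMI  (L0)  txn=BusRdX+Flush  M[L0]=25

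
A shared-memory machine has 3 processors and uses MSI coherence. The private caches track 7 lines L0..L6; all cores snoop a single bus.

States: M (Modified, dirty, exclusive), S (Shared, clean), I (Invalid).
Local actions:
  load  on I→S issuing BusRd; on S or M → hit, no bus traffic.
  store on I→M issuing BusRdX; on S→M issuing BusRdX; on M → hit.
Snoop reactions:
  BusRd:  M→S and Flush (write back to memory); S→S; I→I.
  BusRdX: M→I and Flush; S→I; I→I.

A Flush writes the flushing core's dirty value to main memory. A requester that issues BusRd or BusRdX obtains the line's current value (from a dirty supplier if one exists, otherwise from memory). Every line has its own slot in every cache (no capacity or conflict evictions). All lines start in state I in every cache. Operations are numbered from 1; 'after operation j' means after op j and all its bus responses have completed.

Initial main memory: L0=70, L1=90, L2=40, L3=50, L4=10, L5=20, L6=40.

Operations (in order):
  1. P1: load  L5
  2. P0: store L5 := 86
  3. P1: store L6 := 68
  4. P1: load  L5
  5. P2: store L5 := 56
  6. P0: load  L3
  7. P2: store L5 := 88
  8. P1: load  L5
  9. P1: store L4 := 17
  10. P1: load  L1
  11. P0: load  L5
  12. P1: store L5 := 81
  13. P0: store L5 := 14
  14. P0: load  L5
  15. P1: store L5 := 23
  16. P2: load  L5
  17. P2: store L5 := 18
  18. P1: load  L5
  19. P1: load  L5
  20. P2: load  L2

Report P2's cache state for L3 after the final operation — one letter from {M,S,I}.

  op1 P1: load  L5 → I/S/I on L5; bus BusRd; mem=20
  op2 P0: store L5 := 86 → M/I/I on L5; bus BusRdX; mem=20
  op3 P1: store L6 := 68 → I/M/I on L6; bus BusRdX; mem=40
  op4 P1: load  L5 → S/S/I on L5; bus BusRd Flush; mem=86
  op5 P2: store L5 := 56 → I/I/M on L5; bus BusRdX; mem=86
  op6 P0: load  L3 → S/I/I on L3; bus BusRd; mem=50
  op7 P2: store L5 := 88 → I/I/M on L5; bus (none); mem=86
  op8 P1: load  L5 → I/S/S on L5; bus BusRd Flush; mem=88
  op9 P1: store L4 := 17 → I/M/I on L4; bus BusRdX; mem=10
  op10 P1: load  L1 → I/S/I on L1; bus BusRd; mem=90
  op11 P0: load  L5 → S/S/S on L5; bus BusRd; mem=88
  op12 P1: store L5 := 81 → I/M/I on L5; bus BusRdX; mem=88
  op13 P0: store L5 := 14 → M/I/I on L5; bus BusRdX Flush; mem=81
  op14 P0: load  L5 → M/I/I on L5; bus (none); mem=81
  op15 P1: store L5 := 23 → I/M/I on L5; bus BusRdX Flush; mem=14
  op16 P2: load  L5 → I/S/S on L5; bus BusRd Flush; mem=23
  op17 P2: store L5 := 18 → I/I/M on L5; bus BusRdX; mem=23
  op18 P1: load  L5 → I/S/S on L5; bus BusRd Flush; mem=18
  op19 P1: load  L5 → I/S/S on L5; bus (none); mem=18
  op20 P2: load  L2 → I/I/S on L2; bus BusRd; mem=40

state = I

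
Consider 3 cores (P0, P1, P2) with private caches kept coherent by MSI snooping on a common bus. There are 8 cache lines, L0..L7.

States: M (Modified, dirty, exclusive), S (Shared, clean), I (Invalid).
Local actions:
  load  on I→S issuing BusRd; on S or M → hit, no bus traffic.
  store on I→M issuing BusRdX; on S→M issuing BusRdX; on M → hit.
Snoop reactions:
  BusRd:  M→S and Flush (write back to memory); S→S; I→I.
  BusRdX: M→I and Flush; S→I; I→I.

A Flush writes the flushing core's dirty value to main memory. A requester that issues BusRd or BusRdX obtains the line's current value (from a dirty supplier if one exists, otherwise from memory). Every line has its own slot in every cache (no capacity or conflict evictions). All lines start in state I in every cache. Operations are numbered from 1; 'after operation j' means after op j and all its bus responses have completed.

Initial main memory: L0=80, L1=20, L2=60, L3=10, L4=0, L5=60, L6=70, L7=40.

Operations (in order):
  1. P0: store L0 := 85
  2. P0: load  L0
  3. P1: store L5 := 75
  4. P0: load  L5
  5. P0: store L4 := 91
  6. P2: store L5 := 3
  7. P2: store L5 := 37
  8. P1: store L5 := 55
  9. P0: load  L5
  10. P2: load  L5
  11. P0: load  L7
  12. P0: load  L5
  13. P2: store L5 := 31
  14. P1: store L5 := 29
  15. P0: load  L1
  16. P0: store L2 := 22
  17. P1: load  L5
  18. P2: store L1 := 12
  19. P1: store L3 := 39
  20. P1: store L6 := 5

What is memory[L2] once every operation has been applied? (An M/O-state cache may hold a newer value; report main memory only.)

memory[L2] = 60

1. P0: store L0 := 85  bus=[BusRdX]  L0: P0=M P1=I P2=I  mem[L0]=80
2. P0: load  L0  bus=[-]  L0: P0=M P1=I P2=I  mem[L0]=80
3. P1: store L5 := 75  bus=[BusRdX]  L5: P0=I P1=M P2=I  mem[L5]=60
4. P0: load  L5  bus=[BusRd,Flush]  L5: P0=S P1=S P2=I  mem[L5]=75
5. P0: store L4 := 91  bus=[BusRdX]  L4: P0=M P1=I P2=I  mem[L4]=0
6. P2: store L5 := 3  bus=[BusRdX]  L5: P0=I P1=I P2=M  mem[L5]=75
7. P2: store L5 := 37  bus=[-]  L5: P0=I P1=I P2=M  mem[L5]=75
8. P1: store L5 := 55  bus=[BusRdX,Flush]  L5: P0=I P1=M P2=I  mem[L5]=37
9. P0: load  L5  bus=[BusRd,Flush]  L5: P0=S P1=S P2=I  mem[L5]=55
10. P2: load  L5  bus=[BusRd]  L5: P0=S P1=S P2=S  mem[L5]=55
11. P0: load  L7  bus=[BusRd]  L7: P0=S P1=I P2=I  mem[L7]=40
12. P0: load  L5  bus=[-]  L5: P0=S P1=S P2=S  mem[L5]=55
13. P2: store L5 := 31  bus=[BusRdX]  L5: P0=I P1=I P2=M  mem[L5]=55
14. P1: store L5 := 29  bus=[BusRdX,Flush]  L5: P0=I P1=M P2=I  mem[L5]=31
15. P0: load  L1  bus=[BusRd]  L1: P0=S P1=I P2=I  mem[L1]=20
16. P0: store L2 := 22  bus=[BusRdX]  L2: P0=M P1=I P2=I  mem[L2]=60
17. P1: load  L5  bus=[-]  L5: P0=I P1=M P2=I  mem[L5]=31
18. P2: store L1 := 12  bus=[BusRdX]  L1: P0=I P1=I P2=M  mem[L1]=20
19. P1: store L3 := 39  bus=[BusRdX]  L3: P0=I P1=M P2=I  mem[L3]=10
20. P1: store L6 := 5  bus=[BusRdX]  L6: P0=I P1=M P2=I  mem[L6]=70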